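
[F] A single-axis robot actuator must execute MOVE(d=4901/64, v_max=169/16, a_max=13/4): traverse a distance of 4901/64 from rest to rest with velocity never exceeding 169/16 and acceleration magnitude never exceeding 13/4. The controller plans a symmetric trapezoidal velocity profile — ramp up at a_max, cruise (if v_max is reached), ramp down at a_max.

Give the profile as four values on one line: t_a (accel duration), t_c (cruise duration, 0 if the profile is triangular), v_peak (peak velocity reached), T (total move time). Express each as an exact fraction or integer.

t_a=13/4 t_c=4 v_peak=169/16 T=21/2

v_max²/a_max = (169/16)²/(13/4) = 2197/64
4901/64 ≥ 2197/64 → trapezoidal
t_a = (169/16)/(13/4) = 13/4; v_peak = 169/16
d_cruise = 4901/64 − 2197/64 = 169/4; t_c = (169/4)/(169/16) = 4
T = 2·13/4 + 4 = 21/2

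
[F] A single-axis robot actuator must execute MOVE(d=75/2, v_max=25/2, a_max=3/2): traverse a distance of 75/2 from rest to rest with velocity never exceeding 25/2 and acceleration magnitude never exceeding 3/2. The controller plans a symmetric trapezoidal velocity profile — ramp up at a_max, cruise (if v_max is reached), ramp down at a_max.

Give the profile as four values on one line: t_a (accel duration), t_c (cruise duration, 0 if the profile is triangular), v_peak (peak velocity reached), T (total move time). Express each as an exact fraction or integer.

t_a=5 t_c=0 v_peak=15/2 T=10

(v_max)²/a_max = (25/2)²/(3/2) = 625/6
75/2 < 625/6 → triangular
v_peak = √(75/2·3/2) = √(225/4) = 15/2
t_a = (15/2)/(3/2) = 5; t_c = 0
T = 2·5 = 10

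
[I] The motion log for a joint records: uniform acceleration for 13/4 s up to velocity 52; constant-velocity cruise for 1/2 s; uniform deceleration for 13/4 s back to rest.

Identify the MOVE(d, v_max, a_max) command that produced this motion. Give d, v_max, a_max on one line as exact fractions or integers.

a_max = 52/(13/4) = 16
d_a = ½·52·13/4 = 169/2; d_c = 52·1/2 = 26
d = 2·169/2 + 26 = 195
t_c = 1/2 > 0 → v_max = v_peak = 52

d=195 v_max=52 a_max=16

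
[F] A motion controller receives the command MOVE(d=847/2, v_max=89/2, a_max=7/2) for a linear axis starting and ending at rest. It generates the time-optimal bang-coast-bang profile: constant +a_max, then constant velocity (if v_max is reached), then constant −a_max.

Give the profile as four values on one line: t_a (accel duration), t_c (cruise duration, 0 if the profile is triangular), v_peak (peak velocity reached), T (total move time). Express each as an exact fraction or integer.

t_a=11 t_c=0 v_peak=77/2 T=22

v_max²/a_max = (89/2)²/(7/2) = 7921/14
847/2 < 7921/14 → triangular
v_peak = √(847/2·7/2) = √(5929/4) = 77/2
t_a = (77/2)/(7/2) = 11; t_c = 0
T = 2·11 = 22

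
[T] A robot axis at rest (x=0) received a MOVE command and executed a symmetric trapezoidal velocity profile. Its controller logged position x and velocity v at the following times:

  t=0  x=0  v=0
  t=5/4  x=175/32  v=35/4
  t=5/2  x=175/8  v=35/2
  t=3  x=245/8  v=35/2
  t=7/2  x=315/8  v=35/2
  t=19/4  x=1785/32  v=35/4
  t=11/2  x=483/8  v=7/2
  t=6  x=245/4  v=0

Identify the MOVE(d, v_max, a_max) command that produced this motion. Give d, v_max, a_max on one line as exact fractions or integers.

d=245/4 v_max=35/2 a_max=7

final state: t=6, x=245/4, v=0 → d = 245/4
a_max = (35/4−0)/(5/4−0) = 7
max v = 35/2 over t∈[5/2,7/2] → v_max = 35/2
check: 35/2·(5/2+1) = 245/4 ✓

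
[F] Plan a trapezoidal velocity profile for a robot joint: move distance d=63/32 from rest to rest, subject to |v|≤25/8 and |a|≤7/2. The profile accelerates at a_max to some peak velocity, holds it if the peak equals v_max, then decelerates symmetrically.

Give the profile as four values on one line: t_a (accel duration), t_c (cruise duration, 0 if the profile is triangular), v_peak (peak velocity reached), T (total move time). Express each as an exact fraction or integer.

v_max²/a_max = (25/8)²/(7/2) = 625/224
63/32 < 625/224 → triangular
v_peak = √(63/32·7/2) = √(441/64) = 21/8
t_a = (21/8)/(7/2) = 3/4; t_c = 0
T = 2·3/4 = 3/2

t_a=3/4 t_c=0 v_peak=21/8 T=3/2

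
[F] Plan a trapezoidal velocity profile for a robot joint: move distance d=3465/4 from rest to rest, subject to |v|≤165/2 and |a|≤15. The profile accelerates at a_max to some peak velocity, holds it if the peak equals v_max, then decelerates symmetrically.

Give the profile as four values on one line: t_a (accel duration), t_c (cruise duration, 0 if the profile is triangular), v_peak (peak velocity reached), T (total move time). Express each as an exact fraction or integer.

(v_max)²/a_max = (165/2)²/15 = 1815/4
3465/4 ≥ 1815/4 → trapezoidal
t_a = (165/2)/15 = 11/2; v_peak = 165/2
d_cruise = 3465/4 − 1815/4 = 825/2; t_c = (825/2)/(165/2) = 5
T = 2·11/2 + 5 = 16

t_a=11/2 t_c=5 v_peak=165/2 T=16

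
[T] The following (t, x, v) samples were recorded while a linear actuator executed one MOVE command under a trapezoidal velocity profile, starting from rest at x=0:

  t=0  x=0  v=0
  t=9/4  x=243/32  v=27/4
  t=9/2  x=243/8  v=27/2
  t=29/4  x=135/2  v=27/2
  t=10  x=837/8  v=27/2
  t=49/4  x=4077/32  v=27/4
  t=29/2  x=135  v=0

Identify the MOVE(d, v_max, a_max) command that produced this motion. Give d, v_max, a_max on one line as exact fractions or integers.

d=135 v_max=27/2 a_max=3

final state: t=29/2, x=135, v=0 → d = 135
a_max = (27/4−0)/(9/4−0) = 3
max v = 27/2 over t∈[9/2,10] → v_max = 27/2
check: 27/2·(9/2+11/2) = 135 ✓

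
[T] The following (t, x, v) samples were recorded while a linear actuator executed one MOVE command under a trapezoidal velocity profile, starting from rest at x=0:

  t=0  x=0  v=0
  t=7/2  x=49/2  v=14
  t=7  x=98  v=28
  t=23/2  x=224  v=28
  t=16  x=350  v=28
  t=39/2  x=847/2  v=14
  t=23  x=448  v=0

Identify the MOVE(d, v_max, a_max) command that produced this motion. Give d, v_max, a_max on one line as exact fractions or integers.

final state: t=23, x=448, v=0 → d = 448
a_max = (14−0)/(7/2−0) = 4
max v = 28 over t∈[7,16] → v_max = 28
check: 28·(7+9) = 448 ✓

d=448 v_max=28 a_max=4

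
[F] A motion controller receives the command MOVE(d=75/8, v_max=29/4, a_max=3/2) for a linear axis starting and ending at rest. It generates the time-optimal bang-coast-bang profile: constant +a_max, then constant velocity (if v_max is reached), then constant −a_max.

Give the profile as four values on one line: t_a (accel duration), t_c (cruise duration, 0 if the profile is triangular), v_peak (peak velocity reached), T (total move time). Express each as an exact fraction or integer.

t_a=5/2 t_c=0 v_peak=15/4 T=5

v_max²/a_max = (29/4)²/(3/2) = 841/24
75/8 < 841/24 so t_c = 0
v_peak = √(75/8·3/2) = √(225/16) = 15/4
t_a = (15/4)/(3/2) = 5/2; t_c = 0
T = 2·5/2 = 5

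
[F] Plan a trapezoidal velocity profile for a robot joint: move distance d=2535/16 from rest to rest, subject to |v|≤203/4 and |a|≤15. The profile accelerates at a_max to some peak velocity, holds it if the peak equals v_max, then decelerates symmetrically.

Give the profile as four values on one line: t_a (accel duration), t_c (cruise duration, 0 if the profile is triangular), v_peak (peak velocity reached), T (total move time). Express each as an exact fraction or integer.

t_a=13/4 t_c=0 v_peak=195/4 T=13/2

v_max²/a_max = (203/4)²/15 = 41209/240
2535/16 < 41209/240 ⇒ no cruise
v_peak = √(2535/16·15) = √(38025/16) = 195/4
t_a = (195/4)/15 = 13/4; t_c = 0
T = 2·13/4 = 13/2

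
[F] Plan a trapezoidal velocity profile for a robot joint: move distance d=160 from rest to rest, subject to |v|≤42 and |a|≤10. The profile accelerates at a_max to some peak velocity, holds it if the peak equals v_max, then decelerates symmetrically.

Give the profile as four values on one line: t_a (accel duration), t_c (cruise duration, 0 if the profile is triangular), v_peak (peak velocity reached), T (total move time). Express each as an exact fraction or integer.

vₘ²/aₘ = 42²/10 = 882/5
160 < 882/5 ⇒ no cruise
v_peak = √(160·10) = √1600 = 40
t_a = 40/10 = 4; t_c = 0
T = 2·4 = 8

t_a=4 t_c=0 v_peak=40 T=8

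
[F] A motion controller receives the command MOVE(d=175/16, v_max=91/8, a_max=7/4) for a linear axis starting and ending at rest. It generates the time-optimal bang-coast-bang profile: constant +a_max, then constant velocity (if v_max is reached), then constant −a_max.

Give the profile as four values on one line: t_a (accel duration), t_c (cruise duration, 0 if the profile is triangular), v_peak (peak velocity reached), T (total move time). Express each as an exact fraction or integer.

t_a=5/2 t_c=0 v_peak=35/8 T=5

(v_max)²/a_max = (91/8)²/(7/4) = 1183/16
175/16 < 1183/16 so t_c = 0
v_peak = √(175/16·7/4) = √(1225/64) = 35/8
t_a = (35/8)/(7/4) = 5/2; t_c = 0
T = 2·5/2 = 5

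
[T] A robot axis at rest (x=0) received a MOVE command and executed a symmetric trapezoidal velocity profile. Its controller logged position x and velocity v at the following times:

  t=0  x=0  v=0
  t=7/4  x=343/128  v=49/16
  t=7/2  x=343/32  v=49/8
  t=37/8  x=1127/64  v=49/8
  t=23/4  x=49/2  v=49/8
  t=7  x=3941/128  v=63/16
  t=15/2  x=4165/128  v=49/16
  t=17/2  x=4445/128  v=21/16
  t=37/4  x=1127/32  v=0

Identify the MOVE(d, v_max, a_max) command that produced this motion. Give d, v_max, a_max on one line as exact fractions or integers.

d=1127/32 v_max=49/8 a_max=7/4

final state: t=37/4, x=1127/32, v=0 → d = 1127/32
a_max = (49/16−0)/(7/4−0) = 7/4
max v = 49/8 over t∈[7/2,23/4] → v_max = 49/8
check: 49/8·(7/2+9/4) = 1127/32 ✓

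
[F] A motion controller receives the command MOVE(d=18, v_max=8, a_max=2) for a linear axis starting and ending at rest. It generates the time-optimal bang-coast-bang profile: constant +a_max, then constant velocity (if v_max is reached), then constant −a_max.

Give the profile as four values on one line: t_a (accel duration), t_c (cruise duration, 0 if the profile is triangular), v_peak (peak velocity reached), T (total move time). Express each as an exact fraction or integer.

v_max²/a_max = 8²/2 = 32
18 < 32 ⇒ no cruise
v_peak = √(18·2) = √36 = 6
t_a = 6/2 = 3; t_c = 0
T = 2·3 = 6

t_a=3 t_c=0 v_peak=6 T=6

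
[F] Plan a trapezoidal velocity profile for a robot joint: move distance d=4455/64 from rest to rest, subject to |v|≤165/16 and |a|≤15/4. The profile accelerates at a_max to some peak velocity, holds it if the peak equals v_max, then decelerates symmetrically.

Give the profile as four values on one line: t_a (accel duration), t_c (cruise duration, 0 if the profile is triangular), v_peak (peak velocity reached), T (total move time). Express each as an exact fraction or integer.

t_a=11/4 t_c=4 v_peak=165/16 T=19/2

vₘ²/aₘ = (165/16)²/(15/4) = 1815/64
4455/64 ≥ 1815/64 so v_max reached
t_a = (165/16)/(15/4) = 11/4; v_peak = 165/16
d_cruise = 4455/64 − 1815/64 = 165/4; t_c = (165/4)/(165/16) = 4
T = 2·11/4 + 4 = 19/2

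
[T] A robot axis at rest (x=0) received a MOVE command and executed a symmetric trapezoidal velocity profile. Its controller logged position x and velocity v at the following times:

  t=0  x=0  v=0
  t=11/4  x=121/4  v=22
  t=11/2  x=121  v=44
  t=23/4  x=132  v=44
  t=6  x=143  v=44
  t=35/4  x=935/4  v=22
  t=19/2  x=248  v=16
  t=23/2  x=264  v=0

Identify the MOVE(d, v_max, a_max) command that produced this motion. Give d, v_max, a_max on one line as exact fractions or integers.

d=264 v_max=44 a_max=8

final state: t=23/2, x=264, v=0 → d = 264
a_max = (22−0)/(11/4−0) = 8
max v = 44 over t∈[11/2,6] → v_max = 44
check: 44·(11/2+1/2) = 264 ✓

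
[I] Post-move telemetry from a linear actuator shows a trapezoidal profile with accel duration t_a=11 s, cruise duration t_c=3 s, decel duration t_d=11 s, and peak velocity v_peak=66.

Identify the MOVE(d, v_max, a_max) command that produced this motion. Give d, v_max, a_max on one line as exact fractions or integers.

d=924 v_max=66 a_max=6

a_max = 66/11 = 6
d_a = ½·66·11 = 363; d_c = 66·3 = 198
d = 2·363 + 198 = 924
t_c = 3 > 0 → v_max = v_peak = 66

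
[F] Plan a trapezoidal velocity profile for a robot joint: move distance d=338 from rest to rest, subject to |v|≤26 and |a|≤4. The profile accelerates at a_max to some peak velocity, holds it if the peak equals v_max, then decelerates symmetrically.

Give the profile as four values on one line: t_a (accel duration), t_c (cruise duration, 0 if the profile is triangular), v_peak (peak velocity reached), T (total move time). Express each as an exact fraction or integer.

t_a=13/2 t_c=13/2 v_peak=26 T=39/2

v_max²/a_max = 26²/4 = 169
338 ≥ 169 so v_max reached
t_a = 26/4 = 13/2; v_peak = 26
d_cruise = 338 − 169 = 169; t_c = 169/26 = 13/2
T = 2·13/2 + 13/2 = 39/2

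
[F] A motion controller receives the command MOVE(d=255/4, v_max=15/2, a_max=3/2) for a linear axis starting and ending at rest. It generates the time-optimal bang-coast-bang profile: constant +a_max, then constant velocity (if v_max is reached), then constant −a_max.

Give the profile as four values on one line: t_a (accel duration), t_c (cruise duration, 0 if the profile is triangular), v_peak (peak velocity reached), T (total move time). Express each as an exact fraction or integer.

vₘ²/aₘ = (15/2)²/(3/2) = 75/2
255/4 ≥ 75/2 so v_max reached
t_a = (15/2)/(3/2) = 5; v_peak = 15/2
d_cruise = 255/4 − 75/2 = 105/4; t_c = (105/4)/(15/2) = 7/2
T = 2·5 + 7/2 = 27/2

t_a=5 t_c=7/2 v_peak=15/2 T=27/2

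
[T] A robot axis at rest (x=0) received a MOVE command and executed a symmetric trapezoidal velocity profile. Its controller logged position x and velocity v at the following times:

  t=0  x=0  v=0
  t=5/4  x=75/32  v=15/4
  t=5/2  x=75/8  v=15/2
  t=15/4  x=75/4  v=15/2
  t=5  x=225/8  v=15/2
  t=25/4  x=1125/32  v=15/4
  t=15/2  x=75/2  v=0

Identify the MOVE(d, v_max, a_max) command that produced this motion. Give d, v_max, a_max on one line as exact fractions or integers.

final state: t=15/2, x=75/2, v=0 → d = 75/2
a_max = (15/4−0)/(5/4−0) = 3
max v = 15/2 over t∈[5/2,5] → v_max = 15/2
check: 15/2·(5/2+5/2) = 75/2 ✓

d=75/2 v_max=15/2 a_max=3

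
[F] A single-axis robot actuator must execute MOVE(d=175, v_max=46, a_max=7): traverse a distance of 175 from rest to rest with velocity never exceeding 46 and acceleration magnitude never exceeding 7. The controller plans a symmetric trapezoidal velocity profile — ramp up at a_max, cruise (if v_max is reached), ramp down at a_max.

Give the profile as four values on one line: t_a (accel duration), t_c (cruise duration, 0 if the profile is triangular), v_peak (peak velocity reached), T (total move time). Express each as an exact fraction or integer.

t_a=5 t_c=0 v_peak=35 T=10

vₘ²/aₘ = 46²/7 = 2116/7
175 < 2116/7 ⇒ no cruise
v_peak = √(175·7) = √1225 = 35
t_a = 35/7 = 5; t_c = 0
T = 2·5 = 10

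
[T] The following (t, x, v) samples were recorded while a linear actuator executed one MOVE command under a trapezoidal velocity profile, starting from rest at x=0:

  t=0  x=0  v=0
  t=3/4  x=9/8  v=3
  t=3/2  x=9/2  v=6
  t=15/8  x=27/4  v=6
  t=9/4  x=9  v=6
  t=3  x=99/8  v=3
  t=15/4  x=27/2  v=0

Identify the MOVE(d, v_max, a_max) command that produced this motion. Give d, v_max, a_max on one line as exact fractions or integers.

final state: t=15/4, x=27/2, v=0 → d = 27/2
a_max = (3−0)/(3/4−0) = 4
max v = 6 over t∈[3/2,9/4] → v_max = 6
check: 6·(3/2+3/4) = 27/2 ✓

d=27/2 v_max=6 a_max=4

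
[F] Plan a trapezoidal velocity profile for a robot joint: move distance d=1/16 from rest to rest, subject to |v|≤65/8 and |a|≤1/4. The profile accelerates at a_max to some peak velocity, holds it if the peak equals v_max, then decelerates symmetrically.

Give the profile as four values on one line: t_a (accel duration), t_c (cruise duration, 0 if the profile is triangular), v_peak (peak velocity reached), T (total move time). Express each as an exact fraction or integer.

(v_max)²/a_max = (65/8)²/(1/4) = 4225/16
1/16 < 4225/16 ⇒ no cruise
v_peak = √(1/16·1/4) = √(1/64) = 1/8
t_a = (1/8)/(1/4) = 1/2; t_c = 0
T = 2·1/2 = 1

t_a=1/2 t_c=0 v_peak=1/8 T=1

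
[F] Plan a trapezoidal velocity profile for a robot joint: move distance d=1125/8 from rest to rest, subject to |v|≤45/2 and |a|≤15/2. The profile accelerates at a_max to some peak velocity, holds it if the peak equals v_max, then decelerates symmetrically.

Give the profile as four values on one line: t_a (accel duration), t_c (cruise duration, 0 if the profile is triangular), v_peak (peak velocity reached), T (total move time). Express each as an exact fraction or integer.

vₘ²/aₘ = (45/2)²/(15/2) = 135/2
1125/8 ≥ 135/2 so v_max reached
t_a = (45/2)/(15/2) = 3; v_peak = 45/2
d_cruise = 1125/8 − 135/2 = 585/8; t_c = (585/8)/(45/2) = 13/4
T = 2·3 + 13/4 = 37/4

t_a=3 t_c=13/4 v_peak=45/2 T=37/4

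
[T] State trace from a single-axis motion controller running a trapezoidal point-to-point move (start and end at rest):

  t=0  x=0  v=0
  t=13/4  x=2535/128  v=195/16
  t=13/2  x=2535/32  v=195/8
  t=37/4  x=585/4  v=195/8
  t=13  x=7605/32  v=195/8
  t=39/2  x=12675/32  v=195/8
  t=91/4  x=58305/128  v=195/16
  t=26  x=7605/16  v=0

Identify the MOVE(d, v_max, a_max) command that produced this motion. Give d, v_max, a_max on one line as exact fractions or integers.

d=7605/16 v_max=195/8 a_max=15/4

final state: t=26, x=7605/16, v=0 → d = 7605/16
a_max = (195/16−0)/(13/4−0) = 15/4
max v = 195/8 over t∈[13/2,39/2] → v_max = 195/8
check: 195/8·(13/2+13) = 7605/16 ✓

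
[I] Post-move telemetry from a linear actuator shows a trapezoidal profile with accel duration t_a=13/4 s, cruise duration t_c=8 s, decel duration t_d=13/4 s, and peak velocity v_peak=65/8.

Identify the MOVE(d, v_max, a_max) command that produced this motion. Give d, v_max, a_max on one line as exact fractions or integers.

a_max = (65/8)/(13/4) = 5/2
d_a = ½·65/8·13/4 = 845/64; d_c = 65/8·8 = 65
d = 2·845/64 + 65 = 2925/32
t_c = 8 > 0 ⇒ limit active, v_max = 65/8

d=2925/32 v_max=65/8 a_max=5/2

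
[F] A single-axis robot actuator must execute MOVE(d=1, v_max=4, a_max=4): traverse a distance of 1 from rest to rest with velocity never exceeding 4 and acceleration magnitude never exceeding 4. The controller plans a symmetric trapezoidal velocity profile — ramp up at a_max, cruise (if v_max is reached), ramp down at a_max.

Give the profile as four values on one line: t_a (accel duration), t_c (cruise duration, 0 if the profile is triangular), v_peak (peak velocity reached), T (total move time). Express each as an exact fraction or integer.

t_a=1/2 t_c=0 v_peak=2 T=1

(v_max)²/a_max = 4²/4 = 4
1 < 4 → triangular
v_peak = √(1·4) = √4 = 2
t_a = 2/4 = 1/2; t_c = 0
T = 2·1/2 = 1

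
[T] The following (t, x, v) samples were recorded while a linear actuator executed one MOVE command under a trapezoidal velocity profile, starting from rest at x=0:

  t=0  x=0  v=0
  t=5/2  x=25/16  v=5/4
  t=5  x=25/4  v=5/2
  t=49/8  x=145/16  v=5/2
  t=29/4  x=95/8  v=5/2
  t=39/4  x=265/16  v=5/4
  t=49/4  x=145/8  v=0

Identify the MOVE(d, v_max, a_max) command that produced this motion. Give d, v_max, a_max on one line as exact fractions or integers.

final state: t=49/4, x=145/8, v=0 → d = 145/8
a_max = (5/4−0)/(5/2−0) = 1/2
max v = 5/2 over t∈[5,29/4] → v_max = 5/2
check: 5/2·(5+9/4) = 145/8 ✓

d=145/8 v_max=5/2 a_max=1/2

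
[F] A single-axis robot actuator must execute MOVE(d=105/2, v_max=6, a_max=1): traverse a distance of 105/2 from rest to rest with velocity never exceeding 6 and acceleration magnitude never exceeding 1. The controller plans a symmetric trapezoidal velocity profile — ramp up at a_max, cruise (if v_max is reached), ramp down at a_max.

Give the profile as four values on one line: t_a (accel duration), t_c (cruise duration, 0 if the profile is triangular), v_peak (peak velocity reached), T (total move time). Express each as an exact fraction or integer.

(v_max)²/a_max = 6²/1 = 36
105/2 ≥ 36 → trapezoidal
t_a = 6/1 = 6; v_peak = 6
d_cruise = 105/2 − 36 = 33/2; t_c = (33/2)/6 = 11/4
T = 2·6 + 11/4 = 59/4

t_a=6 t_c=11/4 v_peak=6 T=59/4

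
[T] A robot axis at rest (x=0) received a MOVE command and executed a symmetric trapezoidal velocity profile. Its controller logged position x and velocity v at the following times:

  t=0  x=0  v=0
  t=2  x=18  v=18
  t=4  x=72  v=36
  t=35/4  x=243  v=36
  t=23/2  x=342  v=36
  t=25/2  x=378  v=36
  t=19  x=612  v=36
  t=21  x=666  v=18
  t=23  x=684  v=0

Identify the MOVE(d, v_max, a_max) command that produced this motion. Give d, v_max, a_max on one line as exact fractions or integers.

d=684 v_max=36 a_max=9

final state: t=23, x=684, v=0 → d = 684
a_max = (18−0)/(2−0) = 9
max v = 36 over t∈[4,19] → v_max = 36
check: 36·(4+15) = 684 ✓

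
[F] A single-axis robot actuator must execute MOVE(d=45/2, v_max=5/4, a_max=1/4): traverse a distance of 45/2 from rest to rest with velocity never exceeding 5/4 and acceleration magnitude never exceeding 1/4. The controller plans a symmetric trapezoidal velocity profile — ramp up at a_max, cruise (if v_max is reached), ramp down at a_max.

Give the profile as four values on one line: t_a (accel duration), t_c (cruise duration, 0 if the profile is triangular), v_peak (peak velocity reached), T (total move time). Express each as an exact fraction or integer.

t_a=5 t_c=13 v_peak=5/4 T=23

v_max²/a_max = (5/4)²/(1/4) = 25/4
45/2 ≥ 25/4 ⇒ cruise phase
t_a = (5/4)/(1/4) = 5; v_peak = 5/4
d_cruise = 45/2 − 25/4 = 65/4; t_c = (65/4)/(5/4) = 13
T = 2·5 + 13 = 23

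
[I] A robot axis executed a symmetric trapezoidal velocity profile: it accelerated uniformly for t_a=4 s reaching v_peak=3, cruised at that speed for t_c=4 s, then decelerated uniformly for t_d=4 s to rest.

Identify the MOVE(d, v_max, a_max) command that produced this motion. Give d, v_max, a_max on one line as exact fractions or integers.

d=24 v_max=3 a_max=3/4

a_max = 3/4
d_a = ½·3·4 = 6; d_c = 3·4 = 12
d = 2·6 + 12 = 24
t_c = 4 > 0 so v_max = 3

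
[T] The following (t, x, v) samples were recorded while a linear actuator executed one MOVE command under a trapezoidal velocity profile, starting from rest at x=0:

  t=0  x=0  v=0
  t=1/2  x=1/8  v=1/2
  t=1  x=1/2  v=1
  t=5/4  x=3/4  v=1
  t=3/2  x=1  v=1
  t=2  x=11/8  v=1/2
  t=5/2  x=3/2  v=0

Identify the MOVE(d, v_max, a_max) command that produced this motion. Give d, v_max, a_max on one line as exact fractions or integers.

final state: t=5/2, x=3/2, v=0 → d = 3/2
a_max = (1/2−0)/(1/2−0) = 1
max v = 1 over t∈[1,3/2] → v_max = 1
check: 1·(1+1/2) = 3/2 ✓

d=3/2 v_max=1 a_max=1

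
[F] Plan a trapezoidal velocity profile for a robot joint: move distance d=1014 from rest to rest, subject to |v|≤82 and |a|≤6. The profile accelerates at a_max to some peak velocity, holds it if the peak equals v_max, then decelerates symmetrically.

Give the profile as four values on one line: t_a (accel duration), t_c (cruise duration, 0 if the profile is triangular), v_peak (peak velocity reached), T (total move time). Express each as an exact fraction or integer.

vₘ²/aₘ = 82²/6 = 3362/3
1014 < 3362/3 so t_c = 0
v_peak = √(1014·6) = √6084 = 78
t_a = 78/6 = 13; t_c = 0
T = 2·13 = 26

t_a=13 t_c=0 v_peak=78 T=26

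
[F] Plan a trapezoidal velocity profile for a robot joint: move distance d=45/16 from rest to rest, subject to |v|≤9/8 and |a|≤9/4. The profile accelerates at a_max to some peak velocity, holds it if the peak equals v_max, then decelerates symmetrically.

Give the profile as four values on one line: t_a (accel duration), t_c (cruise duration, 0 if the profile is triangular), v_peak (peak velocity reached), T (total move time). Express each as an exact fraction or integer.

t_a=1/2 t_c=2 v_peak=9/8 T=3

(v_max)²/a_max = (9/8)²/(9/4) = 9/16
45/16 ≥ 9/16 so v_max reached
t_a = (9/8)/(9/4) = 1/2; v_peak = 9/8
d_cruise = 45/16 − 9/16 = 9/4; t_c = (9/4)/(9/8) = 2
T = 2·1/2 + 2 = 3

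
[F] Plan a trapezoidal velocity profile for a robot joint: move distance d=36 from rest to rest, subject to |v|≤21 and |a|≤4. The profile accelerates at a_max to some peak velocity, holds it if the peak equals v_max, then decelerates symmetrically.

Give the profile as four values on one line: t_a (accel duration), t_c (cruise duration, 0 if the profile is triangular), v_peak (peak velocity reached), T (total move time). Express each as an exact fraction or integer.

v_max²/a_max = 21²/4 = 441/4
36 < 441/4 so t_c = 0
v_peak = √(36·4) = √144 = 12
t_a = 12/4 = 3; t_c = 0
T = 2·3 = 6

t_a=3 t_c=0 v_peak=12 T=6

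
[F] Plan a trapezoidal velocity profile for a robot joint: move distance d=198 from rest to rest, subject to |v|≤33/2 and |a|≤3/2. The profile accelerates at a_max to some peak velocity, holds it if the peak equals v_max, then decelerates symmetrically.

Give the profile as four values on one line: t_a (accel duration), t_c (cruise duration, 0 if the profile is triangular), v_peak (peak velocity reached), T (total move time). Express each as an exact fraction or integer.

vₘ²/aₘ = (33/2)²/(3/2) = 363/2
198 ≥ 363/2 → trapezoidal
t_a = (33/2)/(3/2) = 11; v_peak = 33/2
d_cruise = 198 − 363/2 = 33/2; t_c = (33/2)/(33/2) = 1
T = 2·11 + 1 = 23

t_a=11 t_c=1 v_peak=33/2 T=23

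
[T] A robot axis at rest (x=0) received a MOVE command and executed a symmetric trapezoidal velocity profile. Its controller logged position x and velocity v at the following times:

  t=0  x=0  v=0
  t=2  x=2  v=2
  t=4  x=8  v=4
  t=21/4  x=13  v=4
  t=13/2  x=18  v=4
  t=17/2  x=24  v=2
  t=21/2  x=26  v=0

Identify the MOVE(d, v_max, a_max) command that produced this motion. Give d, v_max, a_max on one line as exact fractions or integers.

final state: t=21/2, x=26, v=0 → d = 26
a_max = (2−0)/(2−0) = 1
max v = 4 over t∈[4,13/2] → v_max = 4
check: 4·(4+5/2) = 26 ✓

d=26 v_max=4 a_max=1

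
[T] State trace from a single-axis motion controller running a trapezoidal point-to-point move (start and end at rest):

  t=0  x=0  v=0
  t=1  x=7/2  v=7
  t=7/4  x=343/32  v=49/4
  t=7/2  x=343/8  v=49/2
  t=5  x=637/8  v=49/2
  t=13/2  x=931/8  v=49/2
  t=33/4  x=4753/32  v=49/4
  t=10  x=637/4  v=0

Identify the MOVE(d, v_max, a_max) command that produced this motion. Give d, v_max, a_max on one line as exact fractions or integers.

final state: t=10, x=637/4, v=0 → d = 637/4
a_max = (7−0)/(1−0) = 7
max v = 49/2 over t∈[7/2,13/2] → v_max = 49/2
check: 49/2·(7/2+3) = 637/4 ✓

d=637/4 v_max=49/2 a_max=7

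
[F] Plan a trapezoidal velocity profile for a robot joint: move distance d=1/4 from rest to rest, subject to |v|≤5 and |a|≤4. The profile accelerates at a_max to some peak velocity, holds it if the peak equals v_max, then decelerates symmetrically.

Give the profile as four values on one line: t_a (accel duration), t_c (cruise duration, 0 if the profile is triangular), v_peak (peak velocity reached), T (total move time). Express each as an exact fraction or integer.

t_a=1/4 t_c=0 v_peak=1 T=1/2

vₘ²/aₘ = 5²/4 = 25/4
1/4 < 25/4 → triangular
v_peak = √(1/4·4) = √1 = 1
t_a = 1/4; t_c = 0
T = 2·1/4 = 1/2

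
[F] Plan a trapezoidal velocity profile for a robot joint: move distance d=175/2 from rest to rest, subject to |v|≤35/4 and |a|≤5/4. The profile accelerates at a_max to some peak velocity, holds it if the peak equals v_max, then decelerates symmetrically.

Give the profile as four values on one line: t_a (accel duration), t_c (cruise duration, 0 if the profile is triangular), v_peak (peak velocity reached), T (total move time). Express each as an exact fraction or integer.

vₘ²/aₘ = (35/4)²/(5/4) = 245/4
175/2 ≥ 245/4 → trapezoidal
t_a = (35/4)/(5/4) = 7; v_peak = 35/4
d_cruise = 175/2 − 245/4 = 105/4; t_c = (105/4)/(35/4) = 3
T = 2·7 + 3 = 17

t_a=7 t_c=3 v_peak=35/4 T=17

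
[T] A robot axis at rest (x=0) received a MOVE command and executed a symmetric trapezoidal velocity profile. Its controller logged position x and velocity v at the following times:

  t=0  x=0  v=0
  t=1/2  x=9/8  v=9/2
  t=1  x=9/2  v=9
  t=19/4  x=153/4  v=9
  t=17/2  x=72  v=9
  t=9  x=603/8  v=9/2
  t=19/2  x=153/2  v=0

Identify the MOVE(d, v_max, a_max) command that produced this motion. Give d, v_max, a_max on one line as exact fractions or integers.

final state: t=19/2, x=153/2, v=0 → d = 153/2
a_max = (9/2−0)/(1/2−0) = 9
max v = 9 over t∈[1,17/2] → v_max = 9
check: 9·(1+15/2) = 153/2 ✓

d=153/2 v_max=9 a_max=9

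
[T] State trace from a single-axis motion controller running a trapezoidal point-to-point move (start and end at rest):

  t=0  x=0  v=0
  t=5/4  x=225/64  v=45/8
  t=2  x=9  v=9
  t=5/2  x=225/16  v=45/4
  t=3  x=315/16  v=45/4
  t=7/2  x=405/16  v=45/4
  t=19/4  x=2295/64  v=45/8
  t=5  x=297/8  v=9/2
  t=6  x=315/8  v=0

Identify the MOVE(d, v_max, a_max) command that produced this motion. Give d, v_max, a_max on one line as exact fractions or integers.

d=315/8 v_max=45/4 a_max=9/2

final state: t=6, x=315/8, v=0 → d = 315/8
a_max = (45/8−0)/(5/4−0) = 9/2
max v = 45/4 over t∈[5/2,7/2] → v_max = 45/4
check: 45/4·(5/2+1) = 315/8 ✓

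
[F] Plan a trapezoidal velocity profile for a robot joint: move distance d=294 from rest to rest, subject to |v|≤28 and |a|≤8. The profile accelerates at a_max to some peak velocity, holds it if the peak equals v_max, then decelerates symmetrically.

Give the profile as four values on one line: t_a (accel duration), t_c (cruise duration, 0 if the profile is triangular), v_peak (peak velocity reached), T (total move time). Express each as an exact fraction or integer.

t_a=7/2 t_c=7 v_peak=28 T=14

(v_max)²/a_max = 28²/8 = 98
294 ≥ 98 ⇒ cruise phase
t_a = 28/8 = 7/2; v_peak = 28
d_cruise = 294 − 98 = 196; t_c = 196/28 = 7
T = 2·7/2 + 7 = 14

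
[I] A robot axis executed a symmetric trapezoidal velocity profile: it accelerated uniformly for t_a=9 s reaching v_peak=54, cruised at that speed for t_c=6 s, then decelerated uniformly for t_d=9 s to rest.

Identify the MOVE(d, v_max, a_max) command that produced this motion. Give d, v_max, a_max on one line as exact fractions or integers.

a_max = 54/9 = 6
d_a = ½·54·9 = 243; d_c = 54·6 = 324
d = 2·243 + 324 = 810
t_c = 6 > 0 ⇒ limit active, v_max = 54

d=810 v_max=54 a_max=6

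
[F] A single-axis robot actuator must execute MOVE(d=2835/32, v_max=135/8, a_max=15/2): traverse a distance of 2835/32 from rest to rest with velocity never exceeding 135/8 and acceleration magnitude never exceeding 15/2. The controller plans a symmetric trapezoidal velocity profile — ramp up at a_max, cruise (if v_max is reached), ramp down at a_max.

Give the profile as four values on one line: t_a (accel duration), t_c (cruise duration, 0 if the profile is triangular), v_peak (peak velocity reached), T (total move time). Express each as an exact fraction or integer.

t_a=9/4 t_c=3 v_peak=135/8 T=15/2

vₘ²/aₘ = (135/8)²/(15/2) = 1215/32
2835/32 ≥ 1215/32 → trapezoidal
t_a = (135/8)/(15/2) = 9/4; v_peak = 135/8
d_cruise = 2835/32 − 1215/32 = 405/8; t_c = (405/8)/(135/8) = 3
T = 2·9/4 + 3 = 15/2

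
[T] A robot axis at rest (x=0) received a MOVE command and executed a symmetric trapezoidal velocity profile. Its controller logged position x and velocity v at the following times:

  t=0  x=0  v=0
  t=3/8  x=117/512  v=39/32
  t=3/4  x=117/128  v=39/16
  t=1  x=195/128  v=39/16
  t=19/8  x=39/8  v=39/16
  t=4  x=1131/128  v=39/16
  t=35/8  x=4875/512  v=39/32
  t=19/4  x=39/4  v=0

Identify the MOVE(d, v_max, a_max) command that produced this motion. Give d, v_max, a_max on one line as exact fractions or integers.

final state: t=19/4, x=39/4, v=0 → d = 39/4
a_max = (39/32−0)/(3/8−0) = 13/4
max v = 39/16 over t∈[3/4,4] → v_max = 39/16
check: 39/16·(3/4+13/4) = 39/4 ✓

d=39/4 v_max=39/16 a_max=13/4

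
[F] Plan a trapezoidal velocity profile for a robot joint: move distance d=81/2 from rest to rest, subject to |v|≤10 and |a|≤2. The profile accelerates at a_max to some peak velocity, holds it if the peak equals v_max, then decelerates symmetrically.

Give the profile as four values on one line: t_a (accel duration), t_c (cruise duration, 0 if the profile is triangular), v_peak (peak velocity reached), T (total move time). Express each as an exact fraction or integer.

v_max²/a_max = 10²/2 = 50
81/2 < 50 so t_c = 0
v_peak = √(81/2·2) = √81 = 9
t_a = 9/2; t_c = 0
T = 2·9/2 = 9

t_a=9/2 t_c=0 v_peak=9 T=9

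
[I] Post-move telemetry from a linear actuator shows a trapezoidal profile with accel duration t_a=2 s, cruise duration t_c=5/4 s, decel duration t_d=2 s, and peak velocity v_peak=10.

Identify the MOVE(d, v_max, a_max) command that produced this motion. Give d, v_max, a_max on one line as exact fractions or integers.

a_max = 10/2 = 5
d_a = ½·10·2 = 10; d_c = 10·5/4 = 25/2
d = 2·10 + 25/2 = 65/2
t_c = 5/4 > 0 → v_max = v_peak = 10

d=65/2 v_max=10 a_max=5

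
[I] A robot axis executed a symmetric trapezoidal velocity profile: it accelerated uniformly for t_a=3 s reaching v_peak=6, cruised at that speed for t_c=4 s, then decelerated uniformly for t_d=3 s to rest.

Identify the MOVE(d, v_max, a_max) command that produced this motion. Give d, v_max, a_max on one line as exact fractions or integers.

d=42 v_max=6 a_max=2

a_max = 6/3 = 2
d_a = ½·6·3 = 9; d_c = 6·4 = 24
d = 2·9 + 24 = 42
t_c = 4 > 0 so v_max = 6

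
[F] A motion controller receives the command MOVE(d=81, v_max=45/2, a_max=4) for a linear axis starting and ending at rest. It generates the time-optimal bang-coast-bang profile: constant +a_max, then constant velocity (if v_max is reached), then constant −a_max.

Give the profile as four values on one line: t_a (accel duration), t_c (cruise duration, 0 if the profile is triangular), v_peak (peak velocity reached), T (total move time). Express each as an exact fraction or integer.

(v_max)²/a_max = (45/2)²/4 = 2025/16
81 < 2025/16 ⇒ no cruise
v_peak = √(81·4) = √324 = 18
t_a = 18/4 = 9/2; t_c = 0
T = 2·9/2 = 9

t_a=9/2 t_c=0 v_peak=18 T=9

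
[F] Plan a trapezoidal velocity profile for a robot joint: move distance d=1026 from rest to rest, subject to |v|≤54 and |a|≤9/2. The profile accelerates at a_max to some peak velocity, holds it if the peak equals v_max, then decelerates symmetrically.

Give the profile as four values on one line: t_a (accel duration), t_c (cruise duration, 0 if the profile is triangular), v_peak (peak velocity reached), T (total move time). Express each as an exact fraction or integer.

vₘ²/aₘ = 54²/(9/2) = 648
1026 ≥ 648 → trapezoidal
t_a = 54/(9/2) = 12; v_peak = 54
d_cruise = 1026 − 648 = 378; t_c = 378/54 = 7
T = 2·12 + 7 = 31

t_a=12 t_c=7 v_peak=54 T=31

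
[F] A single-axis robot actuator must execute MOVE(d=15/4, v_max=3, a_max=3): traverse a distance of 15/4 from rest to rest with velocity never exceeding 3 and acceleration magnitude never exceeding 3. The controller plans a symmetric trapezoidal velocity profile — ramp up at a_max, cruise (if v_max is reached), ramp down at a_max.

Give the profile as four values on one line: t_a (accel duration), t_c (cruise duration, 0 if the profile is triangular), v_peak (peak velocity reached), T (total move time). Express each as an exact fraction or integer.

v_max²/a_max = 3²/3 = 3
15/4 ≥ 3 → trapezoidal
t_a = 3/3 = 1; v_peak = 3
d_cruise = 15/4 − 3 = 3/4; t_c = (3/4)/3 = 1/4
T = 2·1 + 1/4 = 9/4

t_a=1 t_c=1/4 v_peak=3 T=9/4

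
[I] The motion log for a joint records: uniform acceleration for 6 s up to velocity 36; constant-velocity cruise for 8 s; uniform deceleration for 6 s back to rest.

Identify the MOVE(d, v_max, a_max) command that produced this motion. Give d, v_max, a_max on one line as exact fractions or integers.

d=504 v_max=36 a_max=6

a_max = 36/6 = 6
d_a = ½·36·6 = 108; d_c = 36·8 = 288
d = 2·108 + 288 = 504
t_c = 8 > 0 so v_max = 36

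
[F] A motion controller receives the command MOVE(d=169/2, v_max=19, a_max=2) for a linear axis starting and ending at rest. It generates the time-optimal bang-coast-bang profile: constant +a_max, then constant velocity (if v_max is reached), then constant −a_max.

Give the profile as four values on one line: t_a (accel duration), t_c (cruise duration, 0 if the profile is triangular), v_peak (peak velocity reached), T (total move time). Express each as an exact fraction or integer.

t_a=13/2 t_c=0 v_peak=13 T=13

(v_max)²/a_max = 19²/2 = 361/2
169/2 < 361/2 → triangular
v_peak = √(169/2·2) = √169 = 13
t_a = 13/2; t_c = 0
T = 2·13/2 = 13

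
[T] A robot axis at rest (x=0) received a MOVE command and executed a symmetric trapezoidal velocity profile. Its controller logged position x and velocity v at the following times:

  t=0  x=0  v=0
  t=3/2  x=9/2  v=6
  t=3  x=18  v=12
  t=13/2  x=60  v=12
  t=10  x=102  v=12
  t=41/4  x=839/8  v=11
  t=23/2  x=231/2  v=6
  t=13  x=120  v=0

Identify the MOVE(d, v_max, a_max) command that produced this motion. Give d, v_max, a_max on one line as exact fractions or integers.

final state: t=13, x=120, v=0 → d = 120
a_max = (6−0)/(3/2−0) = 4
max v = 12 over t∈[3,10] → v_max = 12
check: 12·(3+7) = 120 ✓

d=120 v_max=12 a_max=4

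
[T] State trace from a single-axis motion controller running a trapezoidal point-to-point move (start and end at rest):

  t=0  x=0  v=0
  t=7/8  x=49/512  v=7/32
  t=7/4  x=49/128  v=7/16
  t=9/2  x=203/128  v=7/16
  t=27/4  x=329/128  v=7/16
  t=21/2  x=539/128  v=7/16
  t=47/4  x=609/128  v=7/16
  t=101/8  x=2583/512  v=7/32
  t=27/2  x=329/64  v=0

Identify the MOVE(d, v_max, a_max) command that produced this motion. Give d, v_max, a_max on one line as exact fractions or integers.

final state: t=27/2, x=329/64, v=0 → d = 329/64
a_max = (7/32−0)/(7/8−0) = 1/4
max v = 7/16 over t∈[7/4,47/4] → v_max = 7/16
check: 7/16·(7/4+10) = 329/64 ✓

d=329/64 v_max=7/16 a_max=1/4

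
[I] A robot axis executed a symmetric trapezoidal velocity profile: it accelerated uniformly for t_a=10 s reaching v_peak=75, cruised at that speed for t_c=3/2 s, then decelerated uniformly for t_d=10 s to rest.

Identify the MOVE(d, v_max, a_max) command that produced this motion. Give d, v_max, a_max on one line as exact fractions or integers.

a_max = 75/10 = 15/2
d_a = ½·75·10 = 375; d_c = 75·3/2 = 225/2
d = 2·375 + 225/2 = 1725/2
t_c = 3/2 > 0 ⇒ limit active, v_max = 75

d=1725/2 v_max=75 a_max=15/2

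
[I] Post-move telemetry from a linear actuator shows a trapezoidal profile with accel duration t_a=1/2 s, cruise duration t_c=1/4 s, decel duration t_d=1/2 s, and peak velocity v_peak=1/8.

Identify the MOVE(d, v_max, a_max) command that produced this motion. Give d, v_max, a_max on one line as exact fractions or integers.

d=3/32 v_max=1/8 a_max=1/4

a_max = (1/8)/(1/2) = 1/4
d_a = ½·1/8·1/2 = 1/32; d_c = 1/8·1/4 = 1/32
d = 2·1/32 + 1/32 = 3/32
t_c = 1/4 > 0 ⇒ limit active, v_max = 1/8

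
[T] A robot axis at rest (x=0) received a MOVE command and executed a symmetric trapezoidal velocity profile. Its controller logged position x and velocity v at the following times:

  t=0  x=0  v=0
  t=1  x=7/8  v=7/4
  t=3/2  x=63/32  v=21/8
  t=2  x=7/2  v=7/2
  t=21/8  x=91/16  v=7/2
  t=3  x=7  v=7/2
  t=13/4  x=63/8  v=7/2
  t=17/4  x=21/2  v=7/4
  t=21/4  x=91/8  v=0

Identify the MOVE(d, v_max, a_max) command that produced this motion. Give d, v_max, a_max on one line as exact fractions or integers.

d=91/8 v_max=7/2 a_max=7/4

final state: t=21/4, x=91/8, v=0 → d = 91/8
a_max = (7/4−0)/(1−0) = 7/4
max v = 7/2 over t∈[2,13/4] → v_max = 7/2
check: 7/2·(2+5/4) = 91/8 ✓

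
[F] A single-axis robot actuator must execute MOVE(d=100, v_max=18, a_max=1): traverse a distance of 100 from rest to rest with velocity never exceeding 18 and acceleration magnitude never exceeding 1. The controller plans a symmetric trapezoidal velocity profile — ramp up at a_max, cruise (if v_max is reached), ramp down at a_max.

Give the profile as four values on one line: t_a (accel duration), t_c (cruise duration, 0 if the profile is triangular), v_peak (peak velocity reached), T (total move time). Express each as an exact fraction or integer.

vₘ²/aₘ = 18²/1 = 324
100 < 324 so t_c = 0
v_peak = √(100·1) = √100 = 10
t_a = 10/1 = 10; t_c = 0
T = 2·10 = 20

t_a=10 t_c=0 v_peak=10 T=20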